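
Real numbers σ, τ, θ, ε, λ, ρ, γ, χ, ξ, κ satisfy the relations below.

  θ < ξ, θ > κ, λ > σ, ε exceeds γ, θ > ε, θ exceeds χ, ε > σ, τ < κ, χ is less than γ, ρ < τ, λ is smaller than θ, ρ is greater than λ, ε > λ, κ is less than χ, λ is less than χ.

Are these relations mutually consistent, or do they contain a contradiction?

Every relation is compatible with σ < λ < ρ < τ < κ < χ < γ < ε < θ < ξ; the set is consistent.

consistent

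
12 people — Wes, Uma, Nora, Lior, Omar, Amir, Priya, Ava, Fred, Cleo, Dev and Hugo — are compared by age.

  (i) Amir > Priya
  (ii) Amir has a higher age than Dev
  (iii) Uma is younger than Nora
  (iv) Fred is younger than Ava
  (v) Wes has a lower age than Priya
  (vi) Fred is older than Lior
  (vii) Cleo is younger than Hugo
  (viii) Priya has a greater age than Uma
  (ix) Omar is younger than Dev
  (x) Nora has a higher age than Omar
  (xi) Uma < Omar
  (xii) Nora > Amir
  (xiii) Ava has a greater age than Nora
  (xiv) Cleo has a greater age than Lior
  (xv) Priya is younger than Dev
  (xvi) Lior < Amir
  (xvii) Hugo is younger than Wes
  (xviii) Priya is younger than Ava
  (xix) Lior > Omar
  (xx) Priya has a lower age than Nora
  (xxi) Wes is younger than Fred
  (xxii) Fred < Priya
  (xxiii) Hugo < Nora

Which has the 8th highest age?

Chaining the given pairs: Uma < Omar < Lior < Cleo < Hugo < Wes < Fred < Priya < Dev < Amir < Nora < Ava.
The 8th largest is Hugo.

Hugo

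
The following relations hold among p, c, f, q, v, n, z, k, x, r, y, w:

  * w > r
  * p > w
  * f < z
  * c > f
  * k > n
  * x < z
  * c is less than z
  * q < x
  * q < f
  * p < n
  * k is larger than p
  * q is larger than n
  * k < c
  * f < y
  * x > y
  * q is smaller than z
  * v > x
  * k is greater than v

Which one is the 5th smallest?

Chaining the given pairs: r < w < p < n < q < f < y < x < v < k < c < z.
The 5th smallest is q.

q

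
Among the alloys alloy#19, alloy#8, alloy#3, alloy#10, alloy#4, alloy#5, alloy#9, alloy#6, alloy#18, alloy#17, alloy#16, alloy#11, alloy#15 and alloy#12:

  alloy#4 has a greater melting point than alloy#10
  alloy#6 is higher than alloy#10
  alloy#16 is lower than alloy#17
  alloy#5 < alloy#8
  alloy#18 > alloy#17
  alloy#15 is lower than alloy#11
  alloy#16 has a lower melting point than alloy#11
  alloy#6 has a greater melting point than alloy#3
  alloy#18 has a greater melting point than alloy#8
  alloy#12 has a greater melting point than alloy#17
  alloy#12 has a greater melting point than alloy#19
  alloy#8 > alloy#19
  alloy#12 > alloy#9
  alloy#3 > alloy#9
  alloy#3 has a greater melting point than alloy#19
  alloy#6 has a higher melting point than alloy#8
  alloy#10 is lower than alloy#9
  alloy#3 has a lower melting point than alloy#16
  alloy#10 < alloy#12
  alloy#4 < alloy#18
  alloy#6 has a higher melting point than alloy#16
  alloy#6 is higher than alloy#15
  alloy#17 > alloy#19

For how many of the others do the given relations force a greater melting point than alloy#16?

The elements the relations force above alloy#16 are alloy#17, alloy#12, alloy#11, alloy#18, alloy#6 — no chain reaches any other.
That is 5.

5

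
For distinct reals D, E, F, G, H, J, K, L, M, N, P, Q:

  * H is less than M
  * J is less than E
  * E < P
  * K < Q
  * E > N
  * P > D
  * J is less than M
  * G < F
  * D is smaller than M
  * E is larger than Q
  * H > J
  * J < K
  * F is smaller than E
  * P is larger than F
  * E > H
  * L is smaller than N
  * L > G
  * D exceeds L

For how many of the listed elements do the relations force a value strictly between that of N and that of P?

1

The relations place N below P. An element lies strictly between them when it is forced above N and also forced below P.
Above N: {E}. Below P: {G, F, J, L, K, H, D, Q, E}.
Intersection: {E} — 1.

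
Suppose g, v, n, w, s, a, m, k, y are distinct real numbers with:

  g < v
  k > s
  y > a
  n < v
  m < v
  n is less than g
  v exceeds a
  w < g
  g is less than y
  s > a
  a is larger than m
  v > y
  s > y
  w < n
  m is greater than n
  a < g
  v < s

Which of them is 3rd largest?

The consecutive relations fix a unique order: w < n < m < a < g < y < v < s < k.
Counting 3 from the largest end gives v.

v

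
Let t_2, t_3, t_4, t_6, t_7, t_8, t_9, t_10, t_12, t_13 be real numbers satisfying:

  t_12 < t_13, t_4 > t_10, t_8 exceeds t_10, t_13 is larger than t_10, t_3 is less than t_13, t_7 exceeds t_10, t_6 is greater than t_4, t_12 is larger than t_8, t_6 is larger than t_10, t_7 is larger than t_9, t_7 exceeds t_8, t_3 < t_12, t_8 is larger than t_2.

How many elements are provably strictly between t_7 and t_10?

1

The relations place t_10 below t_7. An element lies strictly between them when it is forced above t_10 and also forced below t_7.
Above t_10: {t_4, t_8, t_6, t_12, t_13}. Below t_7: {t_2, t_8, t_9}.
Intersection: {t_8} — 1.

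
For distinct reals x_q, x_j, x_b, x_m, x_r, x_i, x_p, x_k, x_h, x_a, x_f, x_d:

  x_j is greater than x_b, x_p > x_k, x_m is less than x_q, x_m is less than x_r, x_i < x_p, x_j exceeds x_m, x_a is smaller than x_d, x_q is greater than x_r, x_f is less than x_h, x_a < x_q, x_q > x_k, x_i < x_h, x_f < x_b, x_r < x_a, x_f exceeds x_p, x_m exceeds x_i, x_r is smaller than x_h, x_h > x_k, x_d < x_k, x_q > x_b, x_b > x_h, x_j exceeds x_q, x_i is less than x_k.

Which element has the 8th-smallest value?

x_f

Piecing the relations together gives one ordering: x_i < x_m < x_r < x_a < x_d < x_k < x_p < x_f < x_h < x_b < x_q < x_j.
The 8th smallest is x_f.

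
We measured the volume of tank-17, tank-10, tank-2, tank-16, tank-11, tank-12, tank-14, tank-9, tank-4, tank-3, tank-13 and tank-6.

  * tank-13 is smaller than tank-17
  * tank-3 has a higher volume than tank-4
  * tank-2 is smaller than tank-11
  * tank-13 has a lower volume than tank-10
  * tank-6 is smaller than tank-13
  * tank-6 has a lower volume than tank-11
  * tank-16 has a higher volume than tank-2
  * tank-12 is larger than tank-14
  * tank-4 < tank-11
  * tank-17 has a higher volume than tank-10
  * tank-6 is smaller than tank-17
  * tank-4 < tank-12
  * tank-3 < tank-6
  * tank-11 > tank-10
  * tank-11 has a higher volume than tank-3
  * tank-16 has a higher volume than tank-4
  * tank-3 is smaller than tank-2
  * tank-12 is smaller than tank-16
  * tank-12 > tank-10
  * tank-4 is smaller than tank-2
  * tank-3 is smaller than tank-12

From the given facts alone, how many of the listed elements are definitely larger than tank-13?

5

From tank-13 the given relations immediately reach tank-10, tank-17.
From those, tank-11, tank-12 — 4 in total.
From those, tank-16 — 5 in total.
Nothing else is reachable above tank-13; 5 in all.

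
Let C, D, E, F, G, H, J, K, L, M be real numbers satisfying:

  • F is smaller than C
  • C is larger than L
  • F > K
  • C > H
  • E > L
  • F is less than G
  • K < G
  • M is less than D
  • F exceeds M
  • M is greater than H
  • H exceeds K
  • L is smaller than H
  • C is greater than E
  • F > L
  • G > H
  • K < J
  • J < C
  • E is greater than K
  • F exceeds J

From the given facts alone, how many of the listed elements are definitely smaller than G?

Directly below G: K, H, F.
One step further: L, J, M (6 so far).
Nothing else is reachable below G; 6 in all.

6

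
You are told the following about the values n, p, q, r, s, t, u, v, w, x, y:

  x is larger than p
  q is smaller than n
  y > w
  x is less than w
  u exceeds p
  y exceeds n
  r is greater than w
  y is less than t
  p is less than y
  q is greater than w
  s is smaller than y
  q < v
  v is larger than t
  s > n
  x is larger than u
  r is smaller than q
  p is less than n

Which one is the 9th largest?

Piecing the relations together gives one ordering: p < u < x < w < r < q < n < s < y < t < v.
Counting 9 from the largest end gives x.

x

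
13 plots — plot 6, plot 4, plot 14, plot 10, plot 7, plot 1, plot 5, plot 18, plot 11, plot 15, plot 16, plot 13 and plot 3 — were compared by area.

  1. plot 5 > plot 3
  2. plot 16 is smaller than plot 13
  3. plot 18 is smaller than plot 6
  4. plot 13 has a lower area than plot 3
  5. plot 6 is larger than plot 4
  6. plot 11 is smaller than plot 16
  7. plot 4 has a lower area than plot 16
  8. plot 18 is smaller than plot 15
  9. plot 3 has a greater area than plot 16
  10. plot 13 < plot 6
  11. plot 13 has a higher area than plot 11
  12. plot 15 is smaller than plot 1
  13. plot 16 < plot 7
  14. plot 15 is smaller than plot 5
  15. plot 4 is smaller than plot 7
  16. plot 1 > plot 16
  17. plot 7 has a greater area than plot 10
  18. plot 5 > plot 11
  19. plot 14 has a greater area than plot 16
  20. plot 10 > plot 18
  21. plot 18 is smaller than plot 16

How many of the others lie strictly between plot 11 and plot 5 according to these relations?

Chaining upward from plot 11 reaches: plot 16, plot 7, plot 13, plot 6, plot 14, plot 3, plot 1.
Chaining downward from plot 5 reaches: plot 4, plot 18, plot 16, plot 15, plot 13, plot 3.
Strictly between plot 11 and plot 5 are those in both lists: plot 16, plot 13, plot 3 — 3 elements.

3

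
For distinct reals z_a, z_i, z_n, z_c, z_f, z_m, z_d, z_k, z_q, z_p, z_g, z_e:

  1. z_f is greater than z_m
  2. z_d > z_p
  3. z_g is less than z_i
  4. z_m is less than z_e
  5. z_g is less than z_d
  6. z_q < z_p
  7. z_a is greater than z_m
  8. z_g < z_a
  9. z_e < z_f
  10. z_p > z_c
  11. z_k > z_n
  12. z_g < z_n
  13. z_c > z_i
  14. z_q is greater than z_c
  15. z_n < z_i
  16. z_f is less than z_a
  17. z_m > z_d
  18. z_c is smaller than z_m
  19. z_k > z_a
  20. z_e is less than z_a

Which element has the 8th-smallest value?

Piecing the relations together gives one ordering: z_g < z_n < z_i < z_c < z_q < z_p < z_d < z_m < z_e < z_f < z_a < z_k.
The 8th smallest is z_m.

z_m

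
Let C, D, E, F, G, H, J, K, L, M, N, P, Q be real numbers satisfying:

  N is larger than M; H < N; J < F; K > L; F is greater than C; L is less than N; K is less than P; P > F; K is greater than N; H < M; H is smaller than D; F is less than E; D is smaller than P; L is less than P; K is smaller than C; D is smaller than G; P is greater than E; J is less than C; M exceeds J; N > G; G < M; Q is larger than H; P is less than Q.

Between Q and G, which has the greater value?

The relevant relations are G < N; N < K; K < C; C < F; F < E; E < P; P < Q.
Together: G < N < K < C < F < E < P < Q.
So G < Q; Q is the larger of the two.

Q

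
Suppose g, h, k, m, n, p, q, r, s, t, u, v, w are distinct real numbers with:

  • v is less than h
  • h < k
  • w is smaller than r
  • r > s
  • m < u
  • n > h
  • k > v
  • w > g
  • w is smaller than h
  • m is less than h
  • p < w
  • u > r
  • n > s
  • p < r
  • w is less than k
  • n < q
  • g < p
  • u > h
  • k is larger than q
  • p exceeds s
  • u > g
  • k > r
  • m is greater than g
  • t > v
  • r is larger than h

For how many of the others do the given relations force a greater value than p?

7

From p the given relations immediately reach w, r.
From those, h, u, k — 5 in total.
From those, n — 6 in total.
From those, q — 7 in total.
Nothing else is reachable above p; 7 in all.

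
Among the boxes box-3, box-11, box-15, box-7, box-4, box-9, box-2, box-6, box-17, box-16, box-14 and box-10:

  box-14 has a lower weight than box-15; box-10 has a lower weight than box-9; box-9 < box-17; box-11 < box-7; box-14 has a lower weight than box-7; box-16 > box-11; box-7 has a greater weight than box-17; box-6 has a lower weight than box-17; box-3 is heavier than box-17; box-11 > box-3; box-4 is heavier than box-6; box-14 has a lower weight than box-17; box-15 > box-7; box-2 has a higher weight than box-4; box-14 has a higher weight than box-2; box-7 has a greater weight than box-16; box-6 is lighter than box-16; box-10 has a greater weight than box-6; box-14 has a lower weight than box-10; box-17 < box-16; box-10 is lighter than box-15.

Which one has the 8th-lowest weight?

Piecing the relations together gives one ordering: box-6 < box-4 < box-2 < box-14 < box-10 < box-9 < box-17 < box-3 < box-11 < box-16 < box-7 < box-15.
The 8th smallest is box-3.

box-3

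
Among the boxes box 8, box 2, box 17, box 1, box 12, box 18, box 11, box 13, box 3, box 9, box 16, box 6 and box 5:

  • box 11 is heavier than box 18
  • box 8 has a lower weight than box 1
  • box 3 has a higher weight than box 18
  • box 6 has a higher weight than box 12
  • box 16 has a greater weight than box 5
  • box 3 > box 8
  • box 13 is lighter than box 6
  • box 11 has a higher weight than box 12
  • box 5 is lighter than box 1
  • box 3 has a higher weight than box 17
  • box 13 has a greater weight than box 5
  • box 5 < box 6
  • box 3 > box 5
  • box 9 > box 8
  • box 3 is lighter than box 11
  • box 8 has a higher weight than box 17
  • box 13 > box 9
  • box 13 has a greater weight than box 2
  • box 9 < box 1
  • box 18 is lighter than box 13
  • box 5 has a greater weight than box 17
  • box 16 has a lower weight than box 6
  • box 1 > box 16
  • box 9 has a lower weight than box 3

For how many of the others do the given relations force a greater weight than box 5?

6

From box 5 the given relations immediately reach box 16, box 1, box 3, box 13, box 6.
From those, box 11 — 6 in total.
Nothing else is reachable above box 5; 6 in all.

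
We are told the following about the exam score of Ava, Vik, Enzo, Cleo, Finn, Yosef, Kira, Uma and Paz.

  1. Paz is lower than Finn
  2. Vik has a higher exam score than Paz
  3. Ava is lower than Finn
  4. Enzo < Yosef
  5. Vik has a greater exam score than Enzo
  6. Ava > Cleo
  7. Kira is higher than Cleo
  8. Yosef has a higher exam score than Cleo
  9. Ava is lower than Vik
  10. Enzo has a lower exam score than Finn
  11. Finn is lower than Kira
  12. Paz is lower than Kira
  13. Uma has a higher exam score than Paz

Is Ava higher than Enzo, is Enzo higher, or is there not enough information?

Following every chain through Enzo: above Enzo we get Yosef, Vik, Finn, Kira.
Ava is not reached, and no chain runs the other way from Ava to Enzo.
So the given relations leave the order of Enzo and Ava undetermined.

undetermined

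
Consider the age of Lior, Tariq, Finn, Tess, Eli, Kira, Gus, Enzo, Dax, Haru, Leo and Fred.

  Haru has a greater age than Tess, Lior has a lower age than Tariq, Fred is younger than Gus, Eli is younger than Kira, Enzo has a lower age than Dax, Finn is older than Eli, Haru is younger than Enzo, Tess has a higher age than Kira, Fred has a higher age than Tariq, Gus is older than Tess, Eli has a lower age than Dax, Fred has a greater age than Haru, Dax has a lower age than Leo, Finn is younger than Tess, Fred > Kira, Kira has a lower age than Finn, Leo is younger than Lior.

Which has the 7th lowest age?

Chaining the given pairs: Eli < Kira < Finn < Tess < Haru < Enzo < Dax < Leo < Lior < Tariq < Fred < Gus.
Counting 7 from the smallest end gives Dax.

Dax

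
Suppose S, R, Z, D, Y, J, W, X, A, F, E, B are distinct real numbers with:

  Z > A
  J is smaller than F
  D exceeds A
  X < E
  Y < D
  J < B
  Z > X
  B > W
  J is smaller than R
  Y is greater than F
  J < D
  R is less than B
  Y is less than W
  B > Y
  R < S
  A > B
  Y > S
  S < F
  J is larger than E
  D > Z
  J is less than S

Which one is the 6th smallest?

The consecutive relations fix a unique order: X < E < J < R < S < F < Y < W < B < A < Z < D.
Counting 6 from the smallest end gives F.

F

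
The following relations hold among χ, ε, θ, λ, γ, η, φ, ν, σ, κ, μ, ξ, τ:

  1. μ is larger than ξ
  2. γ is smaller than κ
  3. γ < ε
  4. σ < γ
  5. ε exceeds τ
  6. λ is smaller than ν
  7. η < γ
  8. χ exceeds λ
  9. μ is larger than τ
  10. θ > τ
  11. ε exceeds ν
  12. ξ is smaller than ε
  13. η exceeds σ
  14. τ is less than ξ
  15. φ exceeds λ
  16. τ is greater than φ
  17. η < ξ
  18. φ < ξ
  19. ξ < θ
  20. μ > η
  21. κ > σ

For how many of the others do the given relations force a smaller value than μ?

6

Directly below μ: τ, η, ξ.
One step further: σ, φ (5 so far).
One step further: λ (6 so far).
Nothing else is reachable below μ; 6 in all.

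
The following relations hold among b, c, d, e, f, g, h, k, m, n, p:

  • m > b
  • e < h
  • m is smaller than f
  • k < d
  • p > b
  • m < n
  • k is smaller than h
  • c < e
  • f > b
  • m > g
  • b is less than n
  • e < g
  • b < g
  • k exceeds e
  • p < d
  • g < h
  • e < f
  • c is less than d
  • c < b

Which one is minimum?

c

b is not least since c < b; e is not least since c < e; k is not least since e < k; p is not least since b < p; g is not least since e < g; m is not least since b < m; n is not least since m < n; h is not least since e < h; f is not least since b < f; d is not least since k < d.
Only c has nothing below it, so c is the minimum.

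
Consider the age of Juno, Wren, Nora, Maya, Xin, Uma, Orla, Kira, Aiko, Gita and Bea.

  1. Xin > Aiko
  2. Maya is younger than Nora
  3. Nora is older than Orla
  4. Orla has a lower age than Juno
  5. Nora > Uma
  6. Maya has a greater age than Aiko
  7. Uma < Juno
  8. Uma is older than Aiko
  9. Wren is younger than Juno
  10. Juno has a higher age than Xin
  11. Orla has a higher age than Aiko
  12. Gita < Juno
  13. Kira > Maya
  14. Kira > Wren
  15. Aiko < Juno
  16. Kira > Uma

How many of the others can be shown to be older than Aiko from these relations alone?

7

Directly above Aiko: Uma, Xin, Orla, Maya, Juno.
One step further: Nora, Kira (7 so far).
Nothing else is reachable above Aiko; 7 in all.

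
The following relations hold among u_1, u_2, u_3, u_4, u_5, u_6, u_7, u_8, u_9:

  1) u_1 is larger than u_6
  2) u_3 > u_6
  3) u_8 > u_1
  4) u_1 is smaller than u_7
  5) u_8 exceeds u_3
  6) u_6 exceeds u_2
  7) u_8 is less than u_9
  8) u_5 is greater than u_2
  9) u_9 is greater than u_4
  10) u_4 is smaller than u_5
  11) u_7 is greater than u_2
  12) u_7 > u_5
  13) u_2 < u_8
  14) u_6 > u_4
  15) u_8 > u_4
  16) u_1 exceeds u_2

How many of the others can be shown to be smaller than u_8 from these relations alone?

From u_8 the given relations immediately reach u_2, u_4, u_1, u_3.
From those, u_6 — 5 in total.
No other element is forced below u_8 by the given relations, so the count is 5.

5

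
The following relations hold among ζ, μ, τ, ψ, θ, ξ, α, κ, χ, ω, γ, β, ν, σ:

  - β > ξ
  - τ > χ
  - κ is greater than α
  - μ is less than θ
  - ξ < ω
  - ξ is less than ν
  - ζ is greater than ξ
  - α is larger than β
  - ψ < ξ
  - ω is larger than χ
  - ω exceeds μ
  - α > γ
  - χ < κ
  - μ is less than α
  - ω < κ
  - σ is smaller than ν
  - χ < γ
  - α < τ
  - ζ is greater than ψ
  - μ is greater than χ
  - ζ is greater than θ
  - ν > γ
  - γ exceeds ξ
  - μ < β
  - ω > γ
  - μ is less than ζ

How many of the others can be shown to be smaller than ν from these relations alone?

The elements the relations force below ν are ψ, χ, ξ, γ, σ — no chain reaches any other.
That is 5.

5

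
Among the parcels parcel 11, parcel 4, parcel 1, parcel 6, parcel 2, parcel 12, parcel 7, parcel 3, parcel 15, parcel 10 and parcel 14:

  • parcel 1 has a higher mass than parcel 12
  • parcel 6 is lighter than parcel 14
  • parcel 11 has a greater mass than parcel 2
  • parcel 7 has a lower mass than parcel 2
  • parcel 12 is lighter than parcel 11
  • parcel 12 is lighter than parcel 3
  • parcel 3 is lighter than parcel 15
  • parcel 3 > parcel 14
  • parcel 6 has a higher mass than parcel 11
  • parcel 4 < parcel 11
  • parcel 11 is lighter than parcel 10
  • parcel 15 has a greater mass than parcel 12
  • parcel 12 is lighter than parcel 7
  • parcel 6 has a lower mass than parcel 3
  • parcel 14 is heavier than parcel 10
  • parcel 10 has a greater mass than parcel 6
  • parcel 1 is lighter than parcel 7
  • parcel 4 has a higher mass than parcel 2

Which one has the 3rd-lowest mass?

parcel 7

Piecing the relations together gives one ordering: parcel 12 < parcel 1 < parcel 7 < parcel 2 < parcel 4 < parcel 11 < parcel 6 < parcel 10 < parcel 14 < parcel 3 < parcel 15.
The 3rd smallest is parcel 7.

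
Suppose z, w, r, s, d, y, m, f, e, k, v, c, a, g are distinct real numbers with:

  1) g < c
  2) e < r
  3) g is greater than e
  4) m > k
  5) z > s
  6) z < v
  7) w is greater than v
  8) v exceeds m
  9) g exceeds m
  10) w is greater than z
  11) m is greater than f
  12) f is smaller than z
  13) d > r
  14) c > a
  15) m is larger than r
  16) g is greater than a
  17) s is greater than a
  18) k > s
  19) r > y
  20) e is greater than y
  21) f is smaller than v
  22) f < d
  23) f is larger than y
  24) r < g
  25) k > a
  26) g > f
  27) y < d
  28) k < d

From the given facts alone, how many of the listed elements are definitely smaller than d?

7

From d the given relations immediately reach y, f, k, r.
From those, a, e, s — 7 in total.
Nothing else is reachable below d; 7 in all.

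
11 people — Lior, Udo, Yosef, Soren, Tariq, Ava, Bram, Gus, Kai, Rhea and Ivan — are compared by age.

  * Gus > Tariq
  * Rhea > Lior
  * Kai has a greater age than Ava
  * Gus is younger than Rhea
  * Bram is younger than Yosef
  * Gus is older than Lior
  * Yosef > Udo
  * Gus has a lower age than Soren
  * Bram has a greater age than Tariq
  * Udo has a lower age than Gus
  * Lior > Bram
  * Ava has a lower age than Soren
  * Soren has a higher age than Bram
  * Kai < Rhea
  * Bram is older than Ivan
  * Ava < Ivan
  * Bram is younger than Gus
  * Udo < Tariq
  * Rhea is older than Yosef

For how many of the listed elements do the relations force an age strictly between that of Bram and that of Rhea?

3

The relations place Bram below Rhea. An element lies strictly between them when it is forced above Bram and also forced below Rhea.
Above Bram: {Lior, Yosef, Gus, Soren}. Below Rhea: {Ava, Ivan, Udo, Kai, Tariq, Lior, Yosef, Gus}.
Intersection: {Lior, Yosef, Gus} — 3.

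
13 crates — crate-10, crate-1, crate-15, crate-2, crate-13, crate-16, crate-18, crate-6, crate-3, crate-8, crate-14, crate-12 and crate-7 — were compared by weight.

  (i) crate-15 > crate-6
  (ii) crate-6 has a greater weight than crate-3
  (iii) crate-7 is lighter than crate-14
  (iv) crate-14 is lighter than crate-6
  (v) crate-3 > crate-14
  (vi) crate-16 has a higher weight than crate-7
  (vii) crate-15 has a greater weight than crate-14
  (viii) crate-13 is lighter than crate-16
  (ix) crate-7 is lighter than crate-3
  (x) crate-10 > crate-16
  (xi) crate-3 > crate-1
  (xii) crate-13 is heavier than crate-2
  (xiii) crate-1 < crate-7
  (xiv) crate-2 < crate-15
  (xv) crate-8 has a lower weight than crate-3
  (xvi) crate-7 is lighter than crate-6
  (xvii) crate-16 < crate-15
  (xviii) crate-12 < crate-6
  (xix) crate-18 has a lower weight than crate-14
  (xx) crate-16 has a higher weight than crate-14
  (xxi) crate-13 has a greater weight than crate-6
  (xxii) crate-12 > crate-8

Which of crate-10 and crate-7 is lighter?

crate-7

The relevant relations are crate-7 < crate-14; crate-14 < crate-3; crate-3 < crate-6; crate-6 < crate-13; crate-13 < crate-16; crate-16 < crate-10.
Chaining these gives crate-7 < crate-14 < crate-3 < crate-6 < crate-13 < crate-16 < crate-10.
So crate-7 < crate-10; crate-7 is the lighter of the two.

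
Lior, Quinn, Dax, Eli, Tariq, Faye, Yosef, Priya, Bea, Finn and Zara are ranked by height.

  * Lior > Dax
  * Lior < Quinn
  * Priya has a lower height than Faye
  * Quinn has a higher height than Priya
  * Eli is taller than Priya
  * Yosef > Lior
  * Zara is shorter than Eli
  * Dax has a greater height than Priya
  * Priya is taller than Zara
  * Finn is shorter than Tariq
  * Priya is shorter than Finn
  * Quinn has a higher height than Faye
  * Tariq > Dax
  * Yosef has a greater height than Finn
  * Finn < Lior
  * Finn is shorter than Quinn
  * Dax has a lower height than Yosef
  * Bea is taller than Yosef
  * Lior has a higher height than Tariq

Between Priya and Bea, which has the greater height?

Bea

Link the given pairs in sequence: Priya < Finn; Finn < Tariq; Tariq < Lior; Lior < Yosef; Yosef < Bea.
Together: Priya < Finn < Tariq < Lior < Yosef < Bea.
So Priya < Bea; Bea is the taller of the two.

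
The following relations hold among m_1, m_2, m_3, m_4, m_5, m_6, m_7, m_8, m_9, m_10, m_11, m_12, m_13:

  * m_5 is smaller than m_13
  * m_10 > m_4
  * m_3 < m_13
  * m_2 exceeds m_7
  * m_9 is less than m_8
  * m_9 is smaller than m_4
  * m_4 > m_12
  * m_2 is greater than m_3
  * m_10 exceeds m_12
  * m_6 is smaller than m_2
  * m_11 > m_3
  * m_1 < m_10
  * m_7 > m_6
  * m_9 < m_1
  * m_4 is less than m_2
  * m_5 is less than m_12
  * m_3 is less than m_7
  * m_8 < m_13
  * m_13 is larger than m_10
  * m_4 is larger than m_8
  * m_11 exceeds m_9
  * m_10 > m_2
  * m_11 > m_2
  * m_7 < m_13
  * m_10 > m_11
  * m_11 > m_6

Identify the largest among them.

Chaining downward from m_13: directly below it, m_5, m_3, m_8, m_7, m_10; then m_6, m_9, m_12, m_4, m_1, m_2, m_11.
That covers every other element, and nothing is given above m_13, so m_13 is the largest.

m_13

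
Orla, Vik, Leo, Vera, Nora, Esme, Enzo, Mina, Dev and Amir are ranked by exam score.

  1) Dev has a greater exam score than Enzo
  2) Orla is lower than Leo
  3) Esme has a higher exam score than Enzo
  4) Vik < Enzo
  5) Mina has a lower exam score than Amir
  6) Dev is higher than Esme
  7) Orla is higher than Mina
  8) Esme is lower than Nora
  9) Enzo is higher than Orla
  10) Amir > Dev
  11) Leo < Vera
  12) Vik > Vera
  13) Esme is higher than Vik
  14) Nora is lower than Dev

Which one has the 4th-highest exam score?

Esme

The consecutive relations fix a unique order: Mina < Orla < Leo < Vera < Vik < Enzo < Esme < Nora < Dev < Amir.
Counting 4 from the largest end gives Esme.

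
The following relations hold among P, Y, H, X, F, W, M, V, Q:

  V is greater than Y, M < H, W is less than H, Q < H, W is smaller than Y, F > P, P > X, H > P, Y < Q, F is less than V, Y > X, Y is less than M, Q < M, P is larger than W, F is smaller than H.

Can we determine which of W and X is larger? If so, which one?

undetermined

Following every chain through W: above W we get Y, Q, M, P, F, V, H.
X is not reached, and no chain runs the other way from X to W.
So the given relations leave the order of W and X undetermined.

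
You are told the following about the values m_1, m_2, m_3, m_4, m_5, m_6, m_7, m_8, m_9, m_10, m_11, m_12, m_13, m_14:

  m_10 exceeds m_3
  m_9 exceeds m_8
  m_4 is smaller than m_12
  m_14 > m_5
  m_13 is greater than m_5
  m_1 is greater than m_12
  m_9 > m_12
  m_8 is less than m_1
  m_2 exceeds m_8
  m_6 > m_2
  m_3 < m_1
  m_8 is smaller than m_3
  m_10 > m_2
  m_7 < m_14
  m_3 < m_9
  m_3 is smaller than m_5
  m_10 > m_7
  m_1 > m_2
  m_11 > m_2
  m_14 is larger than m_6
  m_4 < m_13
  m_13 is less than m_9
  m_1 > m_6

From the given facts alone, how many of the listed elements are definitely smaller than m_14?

6

From m_14 the given relations immediately reach m_7, m_5, m_6.
From those, m_3, m_2 — 5 in total.
From those, m_8 — 6 in total.
Nothing else is reachable below m_14; 6 in all.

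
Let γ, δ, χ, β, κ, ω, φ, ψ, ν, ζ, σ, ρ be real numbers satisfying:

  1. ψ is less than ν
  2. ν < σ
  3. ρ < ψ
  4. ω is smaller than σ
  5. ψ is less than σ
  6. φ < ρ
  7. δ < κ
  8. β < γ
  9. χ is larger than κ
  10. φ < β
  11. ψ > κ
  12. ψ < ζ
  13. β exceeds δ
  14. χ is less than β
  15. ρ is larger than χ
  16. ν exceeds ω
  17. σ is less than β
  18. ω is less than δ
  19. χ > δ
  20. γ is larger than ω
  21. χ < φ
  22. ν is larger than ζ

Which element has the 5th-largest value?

Piecing the relations together gives one ordering: ω < δ < κ < χ < φ < ρ < ψ < ζ < ν < σ < β < γ.
Counting 5 from the largest end gives ζ.

ζ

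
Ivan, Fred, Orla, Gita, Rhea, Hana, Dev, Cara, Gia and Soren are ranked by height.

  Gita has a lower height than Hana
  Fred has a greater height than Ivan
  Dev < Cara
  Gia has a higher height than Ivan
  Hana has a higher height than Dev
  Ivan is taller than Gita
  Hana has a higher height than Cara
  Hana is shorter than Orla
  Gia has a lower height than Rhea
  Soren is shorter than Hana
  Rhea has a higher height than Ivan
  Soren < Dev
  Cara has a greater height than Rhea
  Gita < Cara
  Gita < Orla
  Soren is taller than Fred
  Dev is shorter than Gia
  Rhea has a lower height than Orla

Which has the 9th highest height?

Ivan

The consecutive relations fix a unique order: Gita < Ivan < Fred < Soren < Dev < Gia < Rhea < Cara < Hana < Orla.
Counting 9 from the largest end gives Ivan.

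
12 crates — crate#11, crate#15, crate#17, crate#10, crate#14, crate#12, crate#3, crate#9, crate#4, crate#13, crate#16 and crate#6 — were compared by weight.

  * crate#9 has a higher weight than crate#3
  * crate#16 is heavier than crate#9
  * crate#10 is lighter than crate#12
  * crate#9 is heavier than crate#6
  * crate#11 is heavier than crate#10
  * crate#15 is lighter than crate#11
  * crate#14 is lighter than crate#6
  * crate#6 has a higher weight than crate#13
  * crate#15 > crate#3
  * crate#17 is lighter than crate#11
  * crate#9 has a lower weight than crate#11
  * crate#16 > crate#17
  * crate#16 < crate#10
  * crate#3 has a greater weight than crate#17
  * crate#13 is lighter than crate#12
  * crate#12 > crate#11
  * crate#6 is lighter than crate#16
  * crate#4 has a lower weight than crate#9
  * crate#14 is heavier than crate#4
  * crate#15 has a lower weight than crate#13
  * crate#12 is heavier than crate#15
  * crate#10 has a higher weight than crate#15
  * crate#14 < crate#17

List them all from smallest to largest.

crate#4 < crate#14 < crate#17 < crate#3 < crate#15 < crate#13 < crate#6 < crate#9 < crate#16 < crate#10 < crate#11 < crate#12

Each adjacent pair is fixed by a given relation: crate#4 < crate#14; crate#14 < crate#17; crate#17 < crate#3; crate#3 < crate#15; crate#15 < crate#13; crate#13 < crate#6; crate#6 < crate#9; crate#9 < crate#16; crate#16 < crate#10; crate#10 < crate#11; crate#11 < crate#12. Chaining them end to end gives the full order.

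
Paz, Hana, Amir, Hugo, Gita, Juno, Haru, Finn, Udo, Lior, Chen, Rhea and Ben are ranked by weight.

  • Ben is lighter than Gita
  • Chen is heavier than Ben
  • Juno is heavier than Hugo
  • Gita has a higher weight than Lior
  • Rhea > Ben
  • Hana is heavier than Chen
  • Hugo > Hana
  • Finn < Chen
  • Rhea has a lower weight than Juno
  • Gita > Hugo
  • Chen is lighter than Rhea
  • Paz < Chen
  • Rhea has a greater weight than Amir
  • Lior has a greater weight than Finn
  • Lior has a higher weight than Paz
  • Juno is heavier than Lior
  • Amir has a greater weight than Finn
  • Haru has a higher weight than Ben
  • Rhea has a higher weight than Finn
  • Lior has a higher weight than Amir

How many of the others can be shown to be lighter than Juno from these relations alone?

9

From Juno the given relations immediately reach Hugo, Lior, Rhea.
From those, Finn, Amir, Ben, Paz, Chen, Hana — 9 in total.
No other element is forced below Juno by the given relations, so the count is 9.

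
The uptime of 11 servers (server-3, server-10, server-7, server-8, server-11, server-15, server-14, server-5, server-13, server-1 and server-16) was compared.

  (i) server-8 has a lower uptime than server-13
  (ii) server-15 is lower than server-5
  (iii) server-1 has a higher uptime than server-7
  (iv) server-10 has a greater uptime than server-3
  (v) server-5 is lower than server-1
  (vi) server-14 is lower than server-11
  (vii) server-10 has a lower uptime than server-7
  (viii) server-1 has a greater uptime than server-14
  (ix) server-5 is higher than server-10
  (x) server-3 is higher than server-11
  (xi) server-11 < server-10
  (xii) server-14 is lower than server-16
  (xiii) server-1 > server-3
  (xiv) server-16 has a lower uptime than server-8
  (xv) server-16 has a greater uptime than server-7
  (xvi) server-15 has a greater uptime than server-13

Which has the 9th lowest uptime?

server-15

Chaining the given pairs: server-14 < server-11 < server-3 < server-10 < server-7 < server-16 < server-8 < server-13 < server-15 < server-5 < server-1.
The 9th smallest is server-15.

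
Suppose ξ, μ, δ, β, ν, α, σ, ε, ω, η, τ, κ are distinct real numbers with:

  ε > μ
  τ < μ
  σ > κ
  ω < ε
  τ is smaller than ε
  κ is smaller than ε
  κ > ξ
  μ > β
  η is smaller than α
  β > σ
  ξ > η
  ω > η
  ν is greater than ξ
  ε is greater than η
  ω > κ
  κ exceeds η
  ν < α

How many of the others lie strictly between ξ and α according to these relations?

Chaining upward from ξ reaches: κ, ν, ω, σ, β, μ, ε.
Chaining downward from α reaches: η, ν.
Strictly between ξ and α are those in both lists: ν — 1 element.

1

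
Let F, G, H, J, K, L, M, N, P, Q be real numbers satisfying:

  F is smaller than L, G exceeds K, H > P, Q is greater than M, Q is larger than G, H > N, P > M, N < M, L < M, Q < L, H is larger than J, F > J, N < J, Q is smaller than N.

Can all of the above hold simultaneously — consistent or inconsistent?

inconsistent

We have M < Q stated directly, yet also Q < N < J < F < L < M by chaining the others — so Q < M. Contradiction.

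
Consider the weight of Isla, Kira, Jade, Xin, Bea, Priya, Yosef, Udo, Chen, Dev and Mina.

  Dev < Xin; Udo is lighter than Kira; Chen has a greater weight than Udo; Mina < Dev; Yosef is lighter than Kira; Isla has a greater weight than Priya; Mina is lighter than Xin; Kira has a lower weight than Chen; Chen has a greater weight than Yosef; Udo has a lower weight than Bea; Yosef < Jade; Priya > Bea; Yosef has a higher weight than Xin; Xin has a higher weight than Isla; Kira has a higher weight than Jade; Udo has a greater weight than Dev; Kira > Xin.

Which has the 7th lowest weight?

The consecutive relations fix a unique order: Mina < Dev < Udo < Bea < Priya < Isla < Xin < Yosef < Jade < Kira < Chen.
The 7th smallest is Xin.

Xin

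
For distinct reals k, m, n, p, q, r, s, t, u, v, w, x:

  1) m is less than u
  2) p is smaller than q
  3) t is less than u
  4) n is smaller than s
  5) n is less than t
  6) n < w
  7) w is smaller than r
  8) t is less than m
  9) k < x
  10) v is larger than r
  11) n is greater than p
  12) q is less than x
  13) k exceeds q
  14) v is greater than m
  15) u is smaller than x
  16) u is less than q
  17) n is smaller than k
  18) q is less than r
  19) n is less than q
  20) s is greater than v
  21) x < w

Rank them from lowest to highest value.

The consecutive links are each given: p < n; n < t; t < m; m < u; u < q; q < k; k < x; x < w; w < r; r < v; v < s.

p < n < t < m < u < q < k < x < w < r < v < s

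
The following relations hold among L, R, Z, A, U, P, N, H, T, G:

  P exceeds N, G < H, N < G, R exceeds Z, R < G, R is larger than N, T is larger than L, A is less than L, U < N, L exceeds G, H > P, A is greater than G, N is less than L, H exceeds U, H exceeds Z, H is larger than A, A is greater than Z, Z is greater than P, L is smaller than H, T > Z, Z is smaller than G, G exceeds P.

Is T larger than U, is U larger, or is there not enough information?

U < N and N < P give U < P.
Then P < Z extends the chain to Z.
Then Z < R extends the chain to R.
Then R < G extends the chain to G.
Then G < L extends the chain to L.
With L < T: U < N < P < Z < R < G < L < T.
So T is larger.

T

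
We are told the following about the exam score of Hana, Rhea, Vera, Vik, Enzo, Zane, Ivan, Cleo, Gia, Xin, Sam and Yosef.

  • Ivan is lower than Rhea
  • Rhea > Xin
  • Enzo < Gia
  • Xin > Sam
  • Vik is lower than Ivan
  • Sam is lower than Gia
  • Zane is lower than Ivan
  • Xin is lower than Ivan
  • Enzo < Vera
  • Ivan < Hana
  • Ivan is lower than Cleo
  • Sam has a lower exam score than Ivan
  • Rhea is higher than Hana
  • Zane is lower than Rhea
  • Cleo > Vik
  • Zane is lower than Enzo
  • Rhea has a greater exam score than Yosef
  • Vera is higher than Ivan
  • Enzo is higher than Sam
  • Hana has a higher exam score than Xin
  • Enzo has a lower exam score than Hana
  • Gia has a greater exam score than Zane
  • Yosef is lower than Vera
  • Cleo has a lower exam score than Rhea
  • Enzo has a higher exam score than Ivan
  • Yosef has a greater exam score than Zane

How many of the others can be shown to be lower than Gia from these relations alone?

From Gia the given relations immediately reach Sam, Zane, Enzo.
From those, Ivan — 4 in total.
From those, Vik, Xin — 6 in total.
No other element is forced below Gia by the given relations, so the count is 6.

6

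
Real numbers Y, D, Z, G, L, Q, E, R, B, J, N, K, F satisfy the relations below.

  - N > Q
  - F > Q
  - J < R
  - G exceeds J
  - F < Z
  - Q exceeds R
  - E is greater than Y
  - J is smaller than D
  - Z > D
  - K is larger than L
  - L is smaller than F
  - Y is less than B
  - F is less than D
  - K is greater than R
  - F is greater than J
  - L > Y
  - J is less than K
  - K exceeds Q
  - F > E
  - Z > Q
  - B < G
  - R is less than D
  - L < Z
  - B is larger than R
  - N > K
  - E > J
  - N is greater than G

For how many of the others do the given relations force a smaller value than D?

7

The elements the relations force below D are Y, L, J, R, Q, E, F — no chain reaches any other.
That is 7.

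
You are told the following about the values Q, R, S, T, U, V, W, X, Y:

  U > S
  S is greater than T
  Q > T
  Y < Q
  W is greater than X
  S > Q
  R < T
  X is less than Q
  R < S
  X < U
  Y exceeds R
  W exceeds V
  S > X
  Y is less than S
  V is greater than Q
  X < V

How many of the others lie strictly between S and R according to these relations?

The relations place R below S. An element lies strictly between them when it is forced above R and also forced below S.
Above R: {T, Y, Q, V, U, W}. Below S: {T, X, Y, Q}.
Intersection: {T, Y, Q} — 3.

3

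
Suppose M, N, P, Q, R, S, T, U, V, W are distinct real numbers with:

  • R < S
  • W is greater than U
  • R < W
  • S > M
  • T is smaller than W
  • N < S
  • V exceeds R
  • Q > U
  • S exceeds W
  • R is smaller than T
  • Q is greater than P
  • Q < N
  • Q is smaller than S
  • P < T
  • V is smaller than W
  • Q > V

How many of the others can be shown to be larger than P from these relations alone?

The elements the relations force above P are Q, T, W, N, S — no chain reaches any other.
That is 5.

5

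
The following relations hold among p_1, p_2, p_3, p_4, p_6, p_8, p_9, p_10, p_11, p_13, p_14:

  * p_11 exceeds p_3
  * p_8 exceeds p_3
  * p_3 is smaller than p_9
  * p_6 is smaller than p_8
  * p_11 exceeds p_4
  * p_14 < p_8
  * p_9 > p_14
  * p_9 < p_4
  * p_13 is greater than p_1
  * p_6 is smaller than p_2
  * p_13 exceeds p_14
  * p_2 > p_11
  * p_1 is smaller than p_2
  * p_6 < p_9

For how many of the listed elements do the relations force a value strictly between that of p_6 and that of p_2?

3

Chaining upward from p_6 reaches: p_9, p_4, p_11, p_8.
Chaining downward from p_2 reaches: p_14, p_3, p_1, p_9, p_4, p_11.
Strictly between p_6 and p_2 are those in both lists: p_9, p_4, p_11 — 3 elements.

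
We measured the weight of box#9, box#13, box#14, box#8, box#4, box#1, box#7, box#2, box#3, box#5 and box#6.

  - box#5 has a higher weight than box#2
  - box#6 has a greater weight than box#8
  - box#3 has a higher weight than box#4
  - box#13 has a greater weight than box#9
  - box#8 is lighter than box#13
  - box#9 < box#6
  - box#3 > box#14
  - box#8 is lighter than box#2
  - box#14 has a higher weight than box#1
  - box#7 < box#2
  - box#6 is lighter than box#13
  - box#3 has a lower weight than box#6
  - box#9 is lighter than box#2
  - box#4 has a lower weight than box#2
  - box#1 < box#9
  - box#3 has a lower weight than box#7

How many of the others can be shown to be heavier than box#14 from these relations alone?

6

The elements the relations force above box#14 are box#3, box#7, box#6, box#13, box#2, box#5 — no chain reaches any other.
That is 6.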